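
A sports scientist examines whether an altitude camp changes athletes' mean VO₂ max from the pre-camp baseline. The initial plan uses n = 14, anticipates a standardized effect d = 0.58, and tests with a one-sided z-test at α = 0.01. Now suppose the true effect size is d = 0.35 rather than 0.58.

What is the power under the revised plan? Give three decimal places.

Power ≈ 0.155

With d = 0.35: δ = d·√n = 0.35 × √14 = 1.3096. Critical value z_{0.01} = 2.326.
Revised power = Φ(δ − 2.326) = Φ(-1.017) = 0.1546.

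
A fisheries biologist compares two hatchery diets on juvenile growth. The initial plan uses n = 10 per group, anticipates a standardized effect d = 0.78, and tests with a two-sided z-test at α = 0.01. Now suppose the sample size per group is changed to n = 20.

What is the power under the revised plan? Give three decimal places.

Power ≈ 0.457

With n = 20 per group: δ = d·√(n/2) = 0.78 × √(20/2) = 2.4666. Critical value z_{0.005} = 2.576.
Revised power = Φ(δ − 2.576) + Φ(−δ − 2.576) = Φ(-0.109) + Φ(-5.042) = 0.4565 + 0.0000 = 0.4565.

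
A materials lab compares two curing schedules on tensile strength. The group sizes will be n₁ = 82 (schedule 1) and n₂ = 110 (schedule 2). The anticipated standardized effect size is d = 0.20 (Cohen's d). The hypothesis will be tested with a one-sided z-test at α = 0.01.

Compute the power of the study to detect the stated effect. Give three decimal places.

Noncentrality parameter: δ = d / √(1/n₁ + 1/n₂) = 0.20 / √(1/82 + 1/110) = 1.3708
One-sided α = 0.01 → critical value z_{0.01} = 2.326.
Power = Φ(δ − 2.326) = Φ(-0.956) = 0.1697.

Power ≈ 0.170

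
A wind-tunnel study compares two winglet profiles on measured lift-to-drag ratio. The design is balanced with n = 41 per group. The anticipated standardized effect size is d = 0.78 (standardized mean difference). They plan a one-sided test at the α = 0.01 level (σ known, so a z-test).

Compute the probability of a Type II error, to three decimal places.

β ≈ 0.114

Noncentrality parameter: δ = d·√(n/2) = 0.78 × √(41/2) = 3.5316
Critical value for a one-sided test at α = 0.01: z_α = 2.326.
Power = Φ(δ − 2.326) = Φ(1.205) = 0.8859.
Type II error: β = 1 − power = 1 − 0.8859 = 0.1141.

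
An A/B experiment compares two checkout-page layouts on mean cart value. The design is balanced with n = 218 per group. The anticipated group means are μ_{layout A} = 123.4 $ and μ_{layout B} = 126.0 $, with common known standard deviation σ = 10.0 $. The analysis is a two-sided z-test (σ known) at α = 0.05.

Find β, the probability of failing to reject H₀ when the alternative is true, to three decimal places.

β ≈ 0.225

Standardized effect: d = |μ_{layout A} − μ_{layout B}| / σ = |123.4 − 126.0| / 10.0 = 0.2600
Noncentrality parameter: δ = d·√(n/2) = 0.2600 × √(218/2) = 2.7145
Critical value for a two-sided test at α = 0.05: z_{α/2} = 1.960.
Power = Φ(δ − 1.960) + Φ(−δ − 1.960) = Φ(0.755) + Φ(-4.674) = 0.7747 + 0.0000 = 0.7747.
Type II error: β = 1 − power = 1 − 0.7747 = 0.2253.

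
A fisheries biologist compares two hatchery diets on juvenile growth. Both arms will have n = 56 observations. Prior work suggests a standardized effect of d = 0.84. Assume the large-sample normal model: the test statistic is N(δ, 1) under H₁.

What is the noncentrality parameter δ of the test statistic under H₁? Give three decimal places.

δ ≈ 4.445

δ = d·√(n/2) = 0.84 × √(56/2) = 4.4449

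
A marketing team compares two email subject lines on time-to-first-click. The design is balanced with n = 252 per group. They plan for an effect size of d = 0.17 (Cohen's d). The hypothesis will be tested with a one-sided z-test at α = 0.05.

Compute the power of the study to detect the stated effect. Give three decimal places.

Power ≈ 0.604

Noncentrality parameter: δ = d·√(n/2) = 0.17 × √(252/2) = 1.9082
Critical value for a one-sided test at α = 0.05: z_α = 1.645.
Power = P(Z > 1.645 − δ) = Φ(0.263) = 0.6039.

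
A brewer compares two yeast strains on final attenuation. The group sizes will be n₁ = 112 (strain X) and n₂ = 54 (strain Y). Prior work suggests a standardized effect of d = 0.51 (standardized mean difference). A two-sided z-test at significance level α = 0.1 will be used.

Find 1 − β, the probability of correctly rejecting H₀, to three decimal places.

Power ≈ 0.924

Noncentrality parameter: λ = d / √(1/n₁ + 1/n₂) = 0.51 / √(1/112 + 1/54) = 3.0784
Two-sided α = 0.1 → critical value z_{0.05} = 1.645.
Power = Φ(λ − 1.645) + Φ(−λ − 1.645) = Φ(1.434) + Φ(-4.723) = 0.9241 + 0.0000 = 0.9241.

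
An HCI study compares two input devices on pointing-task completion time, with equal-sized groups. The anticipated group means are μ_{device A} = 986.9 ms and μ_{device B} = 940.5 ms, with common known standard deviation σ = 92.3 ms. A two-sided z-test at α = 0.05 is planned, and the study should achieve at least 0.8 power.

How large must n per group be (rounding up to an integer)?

n = 63 per group

Standardized effect: d = |μ_{device A} − μ_{device B}| / σ = |986.9 − 940.5| / 92.3 = 0.5027
For power 0.8 need Φ(δ − z_{0.025}) = 0.8, so δ = z_{0.025} + z_{0.20} = 1.960 + 0.842 = 2.802.
(The Φ(−δ − z_{α/2}) term is vanishingly small for δ > 0 and is dropped in the standard sample-size formula.)
δ = d·√(n/2) ⇒ n = 2(δ/d)² = 2 × (2.802 / 0.5027)² = 62.12.
Rounding up, n = 63 per group.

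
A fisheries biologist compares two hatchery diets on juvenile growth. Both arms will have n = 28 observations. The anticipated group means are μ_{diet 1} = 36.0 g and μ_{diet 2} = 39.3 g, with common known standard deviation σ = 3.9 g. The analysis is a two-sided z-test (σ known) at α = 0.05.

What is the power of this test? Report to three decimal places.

Standardized effect: d = |μ_{diet 1} − μ_{diet 2}| / σ = |36.0 − 39.3| / 3.9 = 0.8462
Noncentrality parameter: δ = d·√(n/2) = 0.8462 × √(28/2) = 3.1660
Two-sided α = 0.05 → critical value z_{0.025} = 1.960.
Power = Φ(δ − 1.960) + Φ(−δ − 1.960) = Φ(1.206) + Φ(-5.126) = 0.8861 + 0.0000 = 0.8861.

Power ≈ 0.886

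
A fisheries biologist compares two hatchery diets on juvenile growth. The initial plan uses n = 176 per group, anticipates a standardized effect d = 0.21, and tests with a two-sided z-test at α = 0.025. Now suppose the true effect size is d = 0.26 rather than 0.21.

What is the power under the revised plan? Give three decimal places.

Power ≈ 0.578

With d = 0.26: δ = d·√(n/2) = 0.26 × √(176/2) = 2.4390. Critical value z_{0.0125} = 2.241.
Revised power = Φ(δ − 2.241) + Φ(−δ − 2.241) = Φ(0.198) + Φ(-4.680) = 0.5783 + 0.0000 = 0.5783.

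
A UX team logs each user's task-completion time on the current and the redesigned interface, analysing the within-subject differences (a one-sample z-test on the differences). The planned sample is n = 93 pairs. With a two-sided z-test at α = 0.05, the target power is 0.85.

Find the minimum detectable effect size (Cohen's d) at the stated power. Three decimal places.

d ≈ 0.311

Need Φ(δ − 1.960) = 0.85, so δ = 1.960 + 1.036 = 2.996.
(The second rejection-region term Φ(−δ − z_{α/2}) is negligible and dropped.)
δ = d·√n ⇒ d = δ/√n = 2.996/√93 = 0.3107.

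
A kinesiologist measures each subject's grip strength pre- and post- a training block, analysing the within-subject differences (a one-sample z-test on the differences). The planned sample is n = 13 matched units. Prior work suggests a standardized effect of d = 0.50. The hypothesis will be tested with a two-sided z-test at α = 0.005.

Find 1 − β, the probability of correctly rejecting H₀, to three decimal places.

Power ≈ 0.158

Noncentrality parameter: δ = d·√n = 0.50 × √13 = 1.8028
Two-sided α = 0.005 → critical value z_{0.0025} = 2.807.
Power = Φ(δ − 2.807) + Φ(−δ − 2.807) = Φ(-1.004) + Φ(-4.610) = 0.1576 + 0.0000 = 0.1576.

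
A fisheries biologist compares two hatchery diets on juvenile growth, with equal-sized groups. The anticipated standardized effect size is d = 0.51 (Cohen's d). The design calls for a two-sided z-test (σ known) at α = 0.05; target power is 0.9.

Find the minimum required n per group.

For power 0.9 need Φ(δ − z_{0.025}) = 0.9, so δ = z_{0.025} + z_{0.10} = 1.960 + 1.282 = 3.242.
(The Φ(−δ − z_{α/2}) term is vanishingly small for δ > 0 and is dropped in the standard sample-size formula.)
δ = d·√(n/2) ⇒ n = 2(δ/d)² = 2 × (3.242 / 0.51)² = 80.80.
Rounding up, n = 81 per group.

n = 81 per group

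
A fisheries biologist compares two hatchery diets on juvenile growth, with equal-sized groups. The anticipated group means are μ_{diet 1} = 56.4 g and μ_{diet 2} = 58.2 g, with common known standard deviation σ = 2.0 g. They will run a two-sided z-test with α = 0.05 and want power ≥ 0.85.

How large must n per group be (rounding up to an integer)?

n = 23 per group

Standardized effect: d = |μ_{diet 1} − μ_{diet 2}| / σ = |56.4 − 58.2| / 2.0 = 0.9000
For power 0.85 need Φ(δ − z_{0.025}) = 0.85, so δ = z_{0.025} + z_{0.15} = 1.960 + 1.036 = 2.996.
(The Φ(−δ − z_{α/2}) term is vanishingly small for δ > 0 and is dropped in the standard sample-size formula.)
δ = d·√(n/2) ⇒ n = 2(δ/d)² = 2 × (2.996 / 0.9000)² = 22.17.
Rounding up, n = 23 per group.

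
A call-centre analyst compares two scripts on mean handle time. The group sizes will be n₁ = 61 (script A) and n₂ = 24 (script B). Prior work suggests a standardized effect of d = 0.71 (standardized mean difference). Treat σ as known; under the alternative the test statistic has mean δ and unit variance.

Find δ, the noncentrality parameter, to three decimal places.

The noncentrality parameter scales effect size by the design's sample-size factor: δ = d / √(1/n₁ + 1/n₂) = 0.71 / √(1/61 + 1/24) = 2.9466

δ ≈ 2.947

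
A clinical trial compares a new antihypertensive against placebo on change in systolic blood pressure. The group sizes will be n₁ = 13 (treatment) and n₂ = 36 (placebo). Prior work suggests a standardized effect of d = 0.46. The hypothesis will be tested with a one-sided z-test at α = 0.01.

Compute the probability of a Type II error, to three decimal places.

Noncentrality parameter: δ = d / √(1/n₁ + 1/n₂) = 0.46 / √(1/13 + 1/36) = 1.4216
Critical value for a one-sided test at α = 0.01: z_α = 2.326.
Power = Φ(δ − 2.326) = Φ(-0.905) = 0.1828.
Type II error: β = 1 − power = 1 − 0.1828 = 0.8172.

β ≈ 0.817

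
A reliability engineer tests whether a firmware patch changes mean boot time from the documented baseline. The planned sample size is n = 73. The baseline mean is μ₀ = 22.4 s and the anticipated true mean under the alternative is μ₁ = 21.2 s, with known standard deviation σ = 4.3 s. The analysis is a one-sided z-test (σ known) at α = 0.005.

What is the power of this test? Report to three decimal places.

Standardized effect: d = |μ₁ − μ₀| / σ = |21.2 − 22.4| / 4.3 = 0.2791
Noncentrality parameter: δ = d·√n = 0.2791 × √73 = 2.3844
Critical value for a one-sided test at α = 0.005: z_α = 2.576.
Power = Φ(δ − 2.576) = Φ(-0.191) = 0.4241.

Power ≈ 0.424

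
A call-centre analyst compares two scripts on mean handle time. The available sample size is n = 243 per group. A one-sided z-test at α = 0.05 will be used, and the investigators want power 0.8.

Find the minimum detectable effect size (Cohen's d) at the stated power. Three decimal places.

d ≈ 0.226

Required noncentrality: δ = z_{0.05} + z_{0.20} = 1.645 + 0.842 = 2.486.
δ = d·√(n/2) ⇒ d = δ/√(n/2) = 2.486/√(243/2) = 0.2256.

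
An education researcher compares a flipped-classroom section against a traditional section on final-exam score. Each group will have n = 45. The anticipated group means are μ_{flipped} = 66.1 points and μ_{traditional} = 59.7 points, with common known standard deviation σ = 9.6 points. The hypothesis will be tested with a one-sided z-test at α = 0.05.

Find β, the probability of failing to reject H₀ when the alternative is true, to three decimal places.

Standardized effect: d = |μ_{flipped} − μ_{traditional}| / σ = |66.1 − 59.7| / 9.6 = 0.6667
Noncentrality parameter: δ = d·√(n/2) = 0.6667 × √(45/2) = 3.1623
One-sided α = 0.05 → critical value z_{0.05} = 1.645.
Power = P(Z > 1.645 − δ) = Φ(1.517) = 0.9354.
Type II error: β = 1 − power = 1 − 0.9354 = 0.0646.

β ≈ 0.065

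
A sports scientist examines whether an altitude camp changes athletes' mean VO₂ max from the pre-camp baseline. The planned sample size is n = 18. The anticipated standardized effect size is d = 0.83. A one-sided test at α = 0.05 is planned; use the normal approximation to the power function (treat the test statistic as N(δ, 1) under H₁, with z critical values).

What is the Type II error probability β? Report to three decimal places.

β ≈ 0.030

Noncentrality parameter: δ = d·√n = 0.83 × √18 = 3.5214
Critical value for a one-sided test at α = 0.05: z_α = 1.645.
Power = P(Z > 1.645 − δ) = Φ(1.877) = 0.9697.
Type II error: β = 1 − power = 1 − 0.9697 = 0.0303.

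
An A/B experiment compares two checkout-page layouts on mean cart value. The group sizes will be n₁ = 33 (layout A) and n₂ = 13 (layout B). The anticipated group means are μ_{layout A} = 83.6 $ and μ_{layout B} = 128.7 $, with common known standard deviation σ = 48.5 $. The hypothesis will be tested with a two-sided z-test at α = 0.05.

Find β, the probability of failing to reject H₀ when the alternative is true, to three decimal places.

β ≈ 0.189

Standardized effect: d = |μ_{layout A} − μ_{layout B}| / σ = |83.6 − 128.7| / 48.5 = 0.9299
Noncentrality parameter: λ = d / √(1/n₁ + 1/n₂) = 0.9299 / √(1/33 + 1/13) = 2.8398
Two-sided α = 0.05 → critical value z_{0.025} = 1.960.
Power = Φ(λ − 1.960) + Φ(−λ − 1.960) = Φ(0.880) + Φ(-4.800) = 0.8105 + 0.0000 = 0.8105.
Type II error: β = 1 − power = 1 − 0.8105 = 0.1895.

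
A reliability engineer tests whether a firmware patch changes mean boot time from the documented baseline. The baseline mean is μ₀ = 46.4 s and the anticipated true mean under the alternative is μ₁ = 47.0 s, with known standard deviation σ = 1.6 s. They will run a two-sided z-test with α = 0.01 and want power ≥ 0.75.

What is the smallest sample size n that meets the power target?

n = 76

Standardized effect: d = |μ₁ − μ₀| / σ = |47.0 − 46.4| / 1.6 = 0.3750
Set Φ(δ − 2.576) = 0.75; then δ − 2.576 = Φ⁻¹(0.75) = 0.674, giving δ = 3.250.
(For δ > 0 the lower-tail rejection region contributes negligibly to power, so the one-term inversion is standard.)
δ = d·√n ⇒ n = (δ/d)² = (3.250 / 0.3750)² = 75.13.
Round up to the next whole unit.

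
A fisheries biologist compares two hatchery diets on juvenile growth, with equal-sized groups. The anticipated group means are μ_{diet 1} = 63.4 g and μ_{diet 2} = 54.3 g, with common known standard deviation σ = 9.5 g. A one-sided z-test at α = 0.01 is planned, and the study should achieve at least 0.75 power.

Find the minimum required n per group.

Standardized effect: d = |μ_{diet 1} − μ_{diet 2}| / σ = |63.4 − 54.3| / 9.5 = 0.9579
For power 0.75 need Φ(δ − z_{0.01}) = 0.75, so δ = z_{0.01} + z_{0.25} = 2.326 + 0.674 = 3.001.
δ = d·√(n/2) ⇒ n = 2(δ/d)² = 2 × (3.001 / 0.9579)² = 19.63.
Round up to the next whole unit.

n = 20 per group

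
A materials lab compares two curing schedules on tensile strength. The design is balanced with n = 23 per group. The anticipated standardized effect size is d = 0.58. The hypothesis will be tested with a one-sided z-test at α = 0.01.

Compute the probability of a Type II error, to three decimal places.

Noncentrality parameter: δ = d·√(n/2) = 0.58 × √(23/2) = 1.9669
Critical value for a one-sided test at α = 0.01: z_α = 2.326.
Power = P(Z > 2.326 − δ) = Φ(-0.359) = 0.3596.
Type II error: β = 1 − power = 1 − 0.3596 = 0.6404.

β ≈ 0.640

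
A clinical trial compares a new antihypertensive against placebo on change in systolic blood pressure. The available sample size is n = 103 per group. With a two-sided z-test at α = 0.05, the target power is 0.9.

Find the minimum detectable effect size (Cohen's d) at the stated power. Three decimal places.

d ≈ 0.452

Need Φ(δ − 1.960) = 0.9, so δ = 1.960 + 1.282 = 3.242.
(Lower-tail contribution to power is negligible for δ > 0.)
δ = d·√(n/2) ⇒ d = δ/√(n/2) = 3.242/√(103/2) = 0.4517.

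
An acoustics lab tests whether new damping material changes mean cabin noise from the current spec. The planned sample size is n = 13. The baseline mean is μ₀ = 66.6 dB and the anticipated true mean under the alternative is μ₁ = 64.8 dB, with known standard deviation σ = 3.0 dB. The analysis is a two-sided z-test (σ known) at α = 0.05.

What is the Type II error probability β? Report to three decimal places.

β ≈ 0.419

Standardized effect: d = |μ₁ − μ₀| / σ = |64.8 − 66.6| / 3.0 = 0.6000
Noncentrality parameter: δ = d·√n = 0.6000 × √13 = 2.1633
Critical value for a two-sided test at α = 0.05: z_{α/2} = 1.960.
Power = Φ(δ − 1.960) + Φ(−δ − 1.960) = Φ(0.203) + Φ(-4.123) = 0.5806 + 0.0000 = 0.5806.
Type II error: β = 1 − power = 1 − 0.5806 = 0.4194.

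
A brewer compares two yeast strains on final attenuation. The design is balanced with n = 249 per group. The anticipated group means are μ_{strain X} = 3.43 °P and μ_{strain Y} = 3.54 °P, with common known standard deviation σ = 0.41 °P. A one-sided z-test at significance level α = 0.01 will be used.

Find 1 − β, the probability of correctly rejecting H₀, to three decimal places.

Standardized effect: d = |μ_{strain X} − μ_{strain Y}| / σ = |3.43 − 3.54| / 0.41 = 0.2683
Noncentrality parameter: δ = d·√(n/2) = 0.2683 × √(249/2) = 2.9936
One-sided α = 0.01 → critical value z_{0.01} = 2.326.
Power = Φ(δ − 2.326) = Φ(0.667) = 0.7477.

Power ≈ 0.748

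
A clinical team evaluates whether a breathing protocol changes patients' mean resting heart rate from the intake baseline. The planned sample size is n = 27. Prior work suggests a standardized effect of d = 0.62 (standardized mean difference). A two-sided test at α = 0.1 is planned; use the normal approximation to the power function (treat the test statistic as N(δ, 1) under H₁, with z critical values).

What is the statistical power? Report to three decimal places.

Noncentrality parameter: δ = d·√n = 0.62 × √27 = 3.2216
Two-sided α = 0.1 → critical value z_{0.05} = 1.645.
Power = Φ(δ − 1.645) + Φ(−δ − 1.645) = Φ(1.577) + Φ(-4.866) = 0.9426 + 0.0000 = 0.9426.

Power ≈ 0.943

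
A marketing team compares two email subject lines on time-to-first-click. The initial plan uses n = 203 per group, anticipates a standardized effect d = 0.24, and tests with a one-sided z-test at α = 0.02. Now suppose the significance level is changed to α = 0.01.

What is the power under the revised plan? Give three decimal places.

Power ≈ 0.536

δ = d·√(n/2) = 0.24 × √(203/2) = 2.4179 (unchanged). New critical value: z_{0.01} = 2.326.
Revised power = P(Z > 2.326 − δ) = Φ(0.092) = 0.5365.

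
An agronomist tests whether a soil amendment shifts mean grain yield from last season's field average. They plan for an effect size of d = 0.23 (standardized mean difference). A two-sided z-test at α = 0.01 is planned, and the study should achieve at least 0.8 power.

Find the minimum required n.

n = 221

Set Φ(δ − 2.576) = 0.8; then δ − 2.576 = Φ⁻¹(0.8) = 0.842, giving δ = 3.417.
(Ignoring the negligible lower-tail rejection probability gives the usual closed-form inversion.)
δ = d·√n ⇒ n = (δ/d)² = (3.417 / 0.23)² = 220.77.
Round up to the next whole unit.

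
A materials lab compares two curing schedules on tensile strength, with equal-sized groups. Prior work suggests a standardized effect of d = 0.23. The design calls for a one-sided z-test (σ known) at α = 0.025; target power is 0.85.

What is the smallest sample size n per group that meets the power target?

n = 340 per group

For power 0.85 need Φ(δ − z_{0.025}) = 0.85, so δ = z_{0.025} + z_{0.15} = 1.960 + 1.036 = 2.996.
δ = d·√(n/2) ⇒ n = 2(δ/d)² = 2 × (2.996 / 0.23)² = 339.45.
Round up to the next whole unit.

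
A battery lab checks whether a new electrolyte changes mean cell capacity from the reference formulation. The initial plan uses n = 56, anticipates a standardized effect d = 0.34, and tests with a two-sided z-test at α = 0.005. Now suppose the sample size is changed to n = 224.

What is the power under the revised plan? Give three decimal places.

Power ≈ 0.989

With n = 224: δ = d·√n = 0.34 × √224 = 5.0887. Critical value z_{0.0025} = 2.807.
Revised power = Φ(δ − 2.807) + Φ(−δ − 2.807) = Φ(2.282) + Φ(-7.896) = 0.9887 + 0.0000 = 0.9887.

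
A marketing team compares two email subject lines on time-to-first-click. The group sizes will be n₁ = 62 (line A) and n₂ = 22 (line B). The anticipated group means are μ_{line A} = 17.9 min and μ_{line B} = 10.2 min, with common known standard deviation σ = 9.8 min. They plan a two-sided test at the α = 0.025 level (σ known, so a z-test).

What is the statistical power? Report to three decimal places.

Power ≈ 0.822

Standardized effect: d = |μ_{line A} − μ_{line B}| / σ = |17.9 − 10.2| / 9.8 = 0.7857
Noncentrality parameter: δ = d / √(1/n₁ + 1/n₂) = 0.7857 / √(1/62 + 1/22) = 3.1662
Critical value for a two-sided test at α = 0.025: z_{α/2} = 2.241.
Power = Φ(δ − 2.241) + Φ(−δ − 2.241) = Φ(0.925) + Φ(-5.408) = 0.8225 + 0.0000 = 0.8225.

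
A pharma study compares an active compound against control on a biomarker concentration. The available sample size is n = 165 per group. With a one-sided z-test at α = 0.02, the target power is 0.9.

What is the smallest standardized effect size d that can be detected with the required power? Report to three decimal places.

Need Φ(δ − 2.054) = 0.9, so δ = 2.054 + 1.282 = 3.335.
δ = d·√(n/2) ⇒ d = δ/√(n/2) = 3.335/√(165/2) = 0.3672.

d ≈ 0.367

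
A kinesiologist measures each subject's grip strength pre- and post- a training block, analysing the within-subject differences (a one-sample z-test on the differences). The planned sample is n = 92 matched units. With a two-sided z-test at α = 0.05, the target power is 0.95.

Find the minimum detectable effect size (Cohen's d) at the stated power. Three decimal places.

Need Φ(δ − 1.960) = 0.95, so δ = 1.960 + 1.645 = 3.605.
(Lower-tail contribution to power is negligible for δ > 0.)
δ = d·√n ⇒ d = δ/√n = 3.605/√92 = 0.3758.

d ≈ 0.376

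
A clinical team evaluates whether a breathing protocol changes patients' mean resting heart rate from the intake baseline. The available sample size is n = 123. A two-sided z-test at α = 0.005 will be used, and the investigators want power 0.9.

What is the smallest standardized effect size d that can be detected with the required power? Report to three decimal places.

d ≈ 0.369

Need Φ(δ − 2.807) = 0.9, so δ = 2.807 + 1.282 = 4.089.
(Lower-tail contribution to power is negligible for δ > 0.)
δ = d·√n ⇒ d = δ/√n = 4.089/√123 = 0.3687.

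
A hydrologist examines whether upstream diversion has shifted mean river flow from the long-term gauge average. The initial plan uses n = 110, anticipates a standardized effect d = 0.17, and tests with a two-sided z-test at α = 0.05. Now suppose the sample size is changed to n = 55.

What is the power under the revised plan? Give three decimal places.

With n = 55: δ = d·√n = 0.17 × √55 = 1.2608. Critical value z_{0.025} = 1.960.
Revised power = Φ(δ − 1.960) + Φ(−δ − 1.960) = Φ(-0.699) + Φ(-3.221) = 0.2422 + 0.0006 = 0.2428.

Power ≈ 0.243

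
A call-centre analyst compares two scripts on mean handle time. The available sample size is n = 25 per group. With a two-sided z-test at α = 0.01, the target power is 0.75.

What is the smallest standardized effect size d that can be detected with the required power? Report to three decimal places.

Required noncentrality: δ = z_{0.005} + z_{0.25} = 2.576 + 0.674 = 3.250.
(The second rejection-region term Φ(−δ − z_{α/2}) is negligible and dropped.)
δ = d·√(n/2) ⇒ d = δ/√(n/2) = 3.250/√(25/2) = 0.9193.

d ≈ 0.919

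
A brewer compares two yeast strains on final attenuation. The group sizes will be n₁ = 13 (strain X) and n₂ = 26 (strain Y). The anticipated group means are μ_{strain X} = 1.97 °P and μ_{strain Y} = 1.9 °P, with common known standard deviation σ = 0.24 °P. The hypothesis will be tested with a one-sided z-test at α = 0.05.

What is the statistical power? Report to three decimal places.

Standardized effect: d = |μ_{strain X} − μ_{strain Y}| / σ = |1.97 − 1.9| / 0.24 = 0.2917
Noncentrality parameter: δ = d / √(1/n₁ + 1/n₂) = 0.2917 / √(1/13 + 1/26) = 0.8586
One-sided α = 0.05 → critical value z_{0.05} = 1.645.
Power = Φ(δ − 1.645) = Φ(-0.786) = 0.2159.

Power ≈ 0.216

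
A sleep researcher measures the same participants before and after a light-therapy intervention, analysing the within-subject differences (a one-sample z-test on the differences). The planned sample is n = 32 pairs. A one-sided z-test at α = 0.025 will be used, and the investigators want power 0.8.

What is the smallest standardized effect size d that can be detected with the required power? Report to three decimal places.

d ≈ 0.495

Need Φ(δ − 1.960) = 0.8, so δ = 1.960 + 0.842 = 2.802.
δ = d·√n ⇒ d = δ/√n = 2.802/√32 = 0.4953.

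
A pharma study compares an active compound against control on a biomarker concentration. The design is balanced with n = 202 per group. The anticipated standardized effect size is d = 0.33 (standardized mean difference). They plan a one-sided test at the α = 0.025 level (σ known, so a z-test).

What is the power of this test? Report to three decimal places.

Power ≈ 0.913

Noncentrality parameter: δ = d·√(n/2) = 0.33 × √(202/2) = 3.3165
One-sided α = 0.025 → critical value z_{0.025} = 1.960.
Power = P(Z > 1.960 − δ) = Φ(1.356) = 0.9125.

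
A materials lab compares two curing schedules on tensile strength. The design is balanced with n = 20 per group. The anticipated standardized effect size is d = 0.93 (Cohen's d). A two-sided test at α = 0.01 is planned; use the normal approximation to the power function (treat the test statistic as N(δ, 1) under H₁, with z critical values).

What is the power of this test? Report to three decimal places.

Power ≈ 0.642

Noncentrality parameter: δ = d·√(n/2) = 0.93 × √(20/2) = 2.9409
Two-sided α = 0.01 → critical value z_{0.005} = 2.576.
Power = Φ(δ − 2.576) + Φ(−δ − 2.576) = Φ(0.365) + Φ(-5.517) = 0.6425 + 0.0000 = 0.6425.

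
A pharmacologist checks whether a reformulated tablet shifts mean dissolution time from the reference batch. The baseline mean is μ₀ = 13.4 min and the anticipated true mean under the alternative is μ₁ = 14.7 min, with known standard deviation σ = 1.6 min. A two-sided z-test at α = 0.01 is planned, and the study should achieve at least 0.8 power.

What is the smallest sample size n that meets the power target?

n = 18

Standardized effect: d = |μ₁ − μ₀| / σ = |14.7 − 13.4| / 1.6 = 0.8125
Set Φ(δ − 2.576) = 0.8; then δ − 2.576 = Φ⁻¹(0.8) = 0.842, giving δ = 3.417.
(Ignoring the negligible lower-tail rejection probability gives the usual closed-form inversion.)
δ = d·√n ⇒ n = (δ/d)² = (3.417 / 0.8125)² = 17.69.
Rounding up, n = 18.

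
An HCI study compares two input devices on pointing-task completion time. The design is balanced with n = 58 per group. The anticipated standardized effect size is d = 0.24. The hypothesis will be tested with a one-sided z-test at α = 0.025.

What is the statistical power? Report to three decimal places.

Noncentrality parameter: δ = d·√(n/2) = 0.24 × √(58/2) = 1.2924
One-sided α = 0.025 → critical value z_{0.025} = 1.960.
Power = P(Z > 1.960 − δ) = Φ(-0.668) = 0.2522.

Power ≈ 0.252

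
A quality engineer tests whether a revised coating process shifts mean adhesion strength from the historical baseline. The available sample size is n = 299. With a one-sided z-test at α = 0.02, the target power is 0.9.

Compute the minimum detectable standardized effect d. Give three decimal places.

Required noncentrality: δ = z_{0.02} + z_{0.10} = 2.054 + 1.282 = 3.335.
δ = d·√n ⇒ d = δ/√n = 3.335/√299 = 0.1929.

d ≈ 0.193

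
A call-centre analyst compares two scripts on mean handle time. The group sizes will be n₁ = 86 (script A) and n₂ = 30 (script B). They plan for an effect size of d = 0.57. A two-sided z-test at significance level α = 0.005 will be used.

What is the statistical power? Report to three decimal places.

Power ≈ 0.453

Noncentrality parameter: δ = d / √(1/n₁ + 1/n₂) = 0.57 / √(1/86 + 1/30) = 2.6882
Critical value for a two-sided test at α = 0.005: z_{α/2} = 2.807.
Power = Φ(δ − 2.807) + Φ(−δ − 2.807) = Φ(-0.119) + Φ(-5.495) = 0.4527 + 0.0000 = 0.4527.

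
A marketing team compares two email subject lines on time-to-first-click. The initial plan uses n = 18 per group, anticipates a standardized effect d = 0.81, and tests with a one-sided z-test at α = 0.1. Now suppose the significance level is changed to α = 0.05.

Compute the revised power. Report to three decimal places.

δ = d·√(n/2) = 0.81 × √(18/2) = 2.4300 (unchanged). New critical value: z_{0.05} = 1.645.
Revised power = P(Z > 1.645 − δ) = Φ(0.785) = 0.7838.

Power ≈ 0.784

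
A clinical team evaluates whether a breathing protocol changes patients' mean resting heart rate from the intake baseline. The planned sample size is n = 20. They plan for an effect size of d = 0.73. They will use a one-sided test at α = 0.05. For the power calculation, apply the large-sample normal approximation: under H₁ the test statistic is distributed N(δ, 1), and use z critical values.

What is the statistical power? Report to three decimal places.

Power ≈ 0.947

Noncentrality parameter: δ = d·√n = 0.73 × √20 = 3.2647
Critical value for a one-sided test at α = 0.05: z_α = 1.645.
Power = P(Z > 1.645 − δ) = Φ(1.620) = 0.9474.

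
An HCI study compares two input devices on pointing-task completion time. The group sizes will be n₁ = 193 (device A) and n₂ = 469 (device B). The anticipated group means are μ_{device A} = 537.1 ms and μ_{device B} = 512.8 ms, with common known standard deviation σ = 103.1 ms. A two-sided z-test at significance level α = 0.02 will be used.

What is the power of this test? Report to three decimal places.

Power ≈ 0.666

Standardized effect: d = |μ_{device A} − μ_{device B}| / σ = |537.1 − 512.8| / 103.1 = 0.2357
Noncentrality parameter: δ = d / √(1/n₁ + 1/n₂) = 0.2357 / √(1/193 + 1/469) = 2.7560
Two-sided α = 0.02 → critical value z_{0.01} = 2.326.
Power = Φ(δ − 2.326) + Φ(−δ − 2.326) = Φ(0.430) + Φ(-5.082) = 0.6663 + 0.0000 = 0.6663.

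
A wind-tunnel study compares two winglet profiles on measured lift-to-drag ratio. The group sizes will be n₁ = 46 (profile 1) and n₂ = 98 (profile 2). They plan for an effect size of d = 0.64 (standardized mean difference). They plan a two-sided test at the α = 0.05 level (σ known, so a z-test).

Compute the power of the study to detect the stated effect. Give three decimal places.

Power ≈ 0.947

Noncentrality parameter: δ = d / √(1/n₁ + 1/n₂) = 0.64 / √(1/46 + 1/98) = 3.5809
Two-sided α = 0.05 → critical value z_{0.025} = 1.960.
Power = Φ(δ − 1.960) + Φ(−δ − 1.960) = Φ(1.621) + Φ(-5.541) = 0.9475 + 0.0000 = 0.9475.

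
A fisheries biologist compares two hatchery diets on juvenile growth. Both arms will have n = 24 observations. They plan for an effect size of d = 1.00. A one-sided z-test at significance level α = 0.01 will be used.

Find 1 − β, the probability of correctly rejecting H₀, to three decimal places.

Noncentrality parameter: δ = d·√(n/2) = 1.00 × √(24/2) = 3.4641
One-sided α = 0.01 → critical value z_{0.01} = 2.326.
Power = Φ(δ − 2.326) = Φ(1.138) = 0.8724.

Power ≈ 0.872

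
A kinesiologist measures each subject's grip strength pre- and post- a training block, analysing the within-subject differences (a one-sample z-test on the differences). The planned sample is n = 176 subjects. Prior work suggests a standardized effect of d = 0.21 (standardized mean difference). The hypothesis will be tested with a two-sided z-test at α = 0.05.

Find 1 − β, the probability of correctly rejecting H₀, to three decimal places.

Power ≈ 0.796

Noncentrality parameter: δ = d·√n = 0.21 × √176 = 2.7860
Critical value for a two-sided test at α = 0.05: z_{α/2} = 1.960.
Power = Φ(δ − 1.960) + Φ(−δ − 1.960) = Φ(0.826) + Φ(-4.746) = 0.7956 + 0.0000 = 0.7956.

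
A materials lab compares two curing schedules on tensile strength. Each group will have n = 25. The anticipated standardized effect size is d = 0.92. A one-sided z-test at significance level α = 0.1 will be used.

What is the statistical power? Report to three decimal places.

Noncentrality parameter: δ = d·√(n/2) = 0.92 × √(25/2) = 3.2527
One-sided α = 0.1 → critical value z_{0.1} = 1.282.
Power = Φ(δ − 1.282) = Φ(1.971) = 0.9756.

Power ≈ 0.976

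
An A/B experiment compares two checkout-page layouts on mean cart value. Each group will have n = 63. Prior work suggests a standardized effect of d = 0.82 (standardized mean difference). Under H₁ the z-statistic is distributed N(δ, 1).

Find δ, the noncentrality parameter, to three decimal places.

The noncentrality parameter scales effect size by the design's sample-size factor: δ = d·√(n/2) = 0.82 × √(63/2) = 4.6022

δ ≈ 4.602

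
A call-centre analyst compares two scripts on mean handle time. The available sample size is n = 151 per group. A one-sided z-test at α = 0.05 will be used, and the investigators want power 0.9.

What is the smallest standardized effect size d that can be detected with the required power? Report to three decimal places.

Required noncentrality: δ = z_{0.05} + z_{0.10} = 1.645 + 1.282 = 2.926.
δ = d·√(n/2) ⇒ d = δ/√(n/2) = 2.926/√(151/2) = 0.3368.

d ≈ 0.337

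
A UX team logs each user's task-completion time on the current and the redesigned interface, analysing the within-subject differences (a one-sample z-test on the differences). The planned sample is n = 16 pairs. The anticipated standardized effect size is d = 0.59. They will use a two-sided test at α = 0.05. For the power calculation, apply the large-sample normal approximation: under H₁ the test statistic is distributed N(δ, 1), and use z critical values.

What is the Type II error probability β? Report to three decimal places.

Noncentrality parameter: λ = d·√n = 0.59 × √16 = 2.3600
Critical value for a two-sided test at α = 0.05: z_{α/2} = 1.960.
Power = Φ(λ − 1.960) + Φ(−λ − 1.960) = Φ(0.400) + Φ(-4.320) = 0.6554 + 0.0000 = 0.6554.
Type II error: β = 1 − power = 1 − 0.6554 = 0.3446.

β ≈ 0.345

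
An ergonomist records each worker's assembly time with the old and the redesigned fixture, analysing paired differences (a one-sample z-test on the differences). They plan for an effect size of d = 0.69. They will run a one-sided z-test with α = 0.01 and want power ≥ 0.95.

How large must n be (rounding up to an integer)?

n = 34

Set Φ(δ − 2.326) = 0.95; then δ − 2.326 = Φ⁻¹(0.95) = 1.645, giving δ = 3.971.
δ = d·√n ⇒ n = (δ/d)² = (3.971 / 0.69)² = 33.12.
Rounding up, n = 34.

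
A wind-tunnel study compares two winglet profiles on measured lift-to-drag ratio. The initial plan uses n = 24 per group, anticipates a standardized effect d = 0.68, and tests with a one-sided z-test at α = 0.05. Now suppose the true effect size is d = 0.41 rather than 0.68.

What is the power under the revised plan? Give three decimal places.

With d = 0.41: δ = d·√(n/2) = 0.41 × √(24/2) = 1.4203. Critical value z_{0.05} = 1.645.
Revised power = Φ(δ − 1.645) = Φ(-0.225) = 0.4112.

Power ≈ 0.411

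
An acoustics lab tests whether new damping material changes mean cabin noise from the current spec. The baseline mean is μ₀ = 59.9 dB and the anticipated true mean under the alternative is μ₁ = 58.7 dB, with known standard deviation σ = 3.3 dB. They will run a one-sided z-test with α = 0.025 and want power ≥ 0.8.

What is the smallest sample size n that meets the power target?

Standardized effect: d = |μ₁ − μ₀| / σ = |58.7 − 59.9| / 3.3 = 0.3636
Set Φ(δ − 1.960) = 0.8; then δ − 1.960 = Φ⁻¹(0.8) = 0.842, giving δ = 2.802.
δ = d·√n ⇒ n = (δ/d)² = (2.802 / 0.3636)² = 59.36.
Rounding up, n = 60.

n = 60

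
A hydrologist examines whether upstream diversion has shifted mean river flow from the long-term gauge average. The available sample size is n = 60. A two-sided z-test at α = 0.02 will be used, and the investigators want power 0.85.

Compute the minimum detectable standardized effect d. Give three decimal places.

Need Φ(δ − 2.326) = 0.85, so δ = 2.326 + 1.036 = 3.363.
(Lower-tail contribution to power is negligible for δ > 0.)
δ = d·√n ⇒ d = δ/√n = 3.363/√60 = 0.4341.

d ≈ 0.434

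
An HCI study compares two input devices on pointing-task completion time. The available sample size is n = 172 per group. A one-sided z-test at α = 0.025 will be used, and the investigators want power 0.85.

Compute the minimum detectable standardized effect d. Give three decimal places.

d ≈ 0.323

Required noncentrality: δ = z_{0.025} + z_{0.15} = 1.960 + 1.036 = 2.996.
δ = d·√(n/2) ⇒ d = δ/√(n/2) = 2.996/√(172/2) = 0.3231.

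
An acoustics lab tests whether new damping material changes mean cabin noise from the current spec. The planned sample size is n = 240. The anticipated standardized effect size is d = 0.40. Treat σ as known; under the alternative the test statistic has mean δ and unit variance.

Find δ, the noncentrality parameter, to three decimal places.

δ = d·√n = 0.40 × √240 = 6.1968

δ ≈ 6.197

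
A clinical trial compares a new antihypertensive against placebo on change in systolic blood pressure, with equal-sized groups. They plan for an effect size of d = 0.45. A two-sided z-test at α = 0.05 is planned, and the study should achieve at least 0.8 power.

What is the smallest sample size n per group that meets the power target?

n = 78 per group

Set Φ(δ − 1.960) = 0.8; then δ − 1.960 = Φ⁻¹(0.8) = 0.842, giving δ = 2.802.
(Ignoring the negligible lower-tail rejection probability gives the usual closed-form inversion.)
δ = d·√(n/2) ⇒ n = 2(δ/d)² = 2 × (2.802 / 0.45)² = 77.52.
Round up to the next whole unit.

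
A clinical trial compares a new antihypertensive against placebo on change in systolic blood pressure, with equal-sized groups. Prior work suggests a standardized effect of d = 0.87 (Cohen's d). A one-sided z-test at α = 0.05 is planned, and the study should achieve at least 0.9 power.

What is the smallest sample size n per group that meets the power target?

For power 0.9 need Φ(δ − z_{0.05}) = 0.9, so δ = z_{0.05} + z_{0.10} = 1.645 + 1.282 = 2.926.
δ = d·√(n/2) ⇒ n = 2(δ/d)² = 2 × (2.926 / 0.87)² = 22.63.
Rounding up, n = 23 per group.

n = 23 per group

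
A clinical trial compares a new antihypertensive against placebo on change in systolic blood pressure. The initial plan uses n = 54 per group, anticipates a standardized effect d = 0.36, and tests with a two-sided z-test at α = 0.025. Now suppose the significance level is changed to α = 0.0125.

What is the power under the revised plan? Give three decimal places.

δ = d·√(n/2) = 0.36 × √(54/2) = 1.8706 (unchanged). New critical value: z_{0.0063} = 2.498.
Revised power = Φ(δ − 2.498) + Φ(−δ − 2.498) = Φ(-0.627) + Φ(-4.368) = 0.2653 + 0.0000 = 0.2653.

Power ≈ 0.265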